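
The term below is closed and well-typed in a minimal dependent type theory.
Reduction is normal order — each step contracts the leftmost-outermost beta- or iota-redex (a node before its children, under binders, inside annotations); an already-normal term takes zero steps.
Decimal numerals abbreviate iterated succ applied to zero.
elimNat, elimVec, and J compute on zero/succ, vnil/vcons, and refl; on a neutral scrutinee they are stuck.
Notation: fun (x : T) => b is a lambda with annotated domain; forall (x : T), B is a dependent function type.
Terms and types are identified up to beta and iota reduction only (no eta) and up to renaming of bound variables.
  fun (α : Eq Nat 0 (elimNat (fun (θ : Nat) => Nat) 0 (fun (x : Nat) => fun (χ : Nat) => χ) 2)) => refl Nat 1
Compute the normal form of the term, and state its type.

reduced normal form:
  fun (α : Eq Nat 0 0) => refl Nat 1
the term's type:
  forall (α : Eq Nat 0 0), Eq Nat 1 1


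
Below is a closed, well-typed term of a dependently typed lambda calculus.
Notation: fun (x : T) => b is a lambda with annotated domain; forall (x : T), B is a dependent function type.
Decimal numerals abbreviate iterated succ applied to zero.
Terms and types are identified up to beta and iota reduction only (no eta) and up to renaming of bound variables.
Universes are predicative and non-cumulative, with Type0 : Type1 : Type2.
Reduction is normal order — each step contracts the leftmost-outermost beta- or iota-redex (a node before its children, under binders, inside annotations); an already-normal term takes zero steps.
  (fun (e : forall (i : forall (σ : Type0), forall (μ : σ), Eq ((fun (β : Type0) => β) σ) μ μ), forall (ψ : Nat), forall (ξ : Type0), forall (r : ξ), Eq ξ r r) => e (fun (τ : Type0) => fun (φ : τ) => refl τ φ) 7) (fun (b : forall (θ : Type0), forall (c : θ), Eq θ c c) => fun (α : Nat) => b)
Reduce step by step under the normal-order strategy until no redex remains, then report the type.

reduction (normal order):
  (fun (e : forall (i : forall (σ : Type0), forall (μ : σ), Eq ((fun (β : Type0) => β) σ) μ μ), forall (ψ : Nat), forall (ξ : Type0), forall (r : ξ), Eq ξ r r) => e (fun (τ : Type0) => fun (φ : τ) => refl τ φ) 7) (fun (b : forall (θ : Type0), forall (c : θ), Eq θ c c) => fun (α : Nat) => b)
  ~> (fun (e : forall (i : Type0), forall (σ : i), Eq i σ σ) => fun (μ : Nat) => e) (fun (β : Type0) => fun (ψ : β) => refl β ψ) 7
  ~> (fun (e : Nat) => fun (i : Type0) => fun (σ : i) => refl i σ) 7
  ~> fun (e : Type0) => fun (i : e) => refl e i
the term's type:
  forall (e : Type0), forall (i : e), Eq e i i


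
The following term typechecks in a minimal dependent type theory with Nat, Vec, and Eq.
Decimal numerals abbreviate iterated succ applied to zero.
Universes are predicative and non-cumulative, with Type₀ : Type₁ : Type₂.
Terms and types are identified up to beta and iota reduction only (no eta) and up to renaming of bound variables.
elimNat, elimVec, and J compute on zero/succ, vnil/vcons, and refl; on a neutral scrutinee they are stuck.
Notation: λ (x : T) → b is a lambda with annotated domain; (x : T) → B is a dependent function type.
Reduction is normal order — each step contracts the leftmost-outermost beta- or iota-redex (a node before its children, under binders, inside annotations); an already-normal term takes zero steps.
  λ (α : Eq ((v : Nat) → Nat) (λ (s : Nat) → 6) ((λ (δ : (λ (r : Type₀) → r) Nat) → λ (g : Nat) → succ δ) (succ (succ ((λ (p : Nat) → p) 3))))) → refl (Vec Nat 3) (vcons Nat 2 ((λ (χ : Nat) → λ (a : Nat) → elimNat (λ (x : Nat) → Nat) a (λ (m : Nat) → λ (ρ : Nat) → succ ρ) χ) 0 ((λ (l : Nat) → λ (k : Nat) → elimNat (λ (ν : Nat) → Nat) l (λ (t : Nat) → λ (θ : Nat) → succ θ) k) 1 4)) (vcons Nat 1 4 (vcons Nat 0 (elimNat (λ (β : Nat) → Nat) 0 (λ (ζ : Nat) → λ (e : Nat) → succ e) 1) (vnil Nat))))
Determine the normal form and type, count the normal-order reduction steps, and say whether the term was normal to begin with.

resulting normal form:
  λ (α : Eq ((v : Nat) → Nat) (λ (s : Nat) → 6) (λ (δ : Nat) → 6)) → refl (Vec Nat 3) (vcons Nat 2 5 (vcons Nat 1 4 (vcons Nat 0 1 (vnil Nat))))
inferred type:
  (α : Eq ((v : Nat) → Nat) (λ (s : Nat) → 6) (λ (δ : Nat) → 6)) → Eq (Vec Nat 3) (vcons Nat 2 5 (vcons Nat 1 4 (vcons Nat 0 1 (vnil Nat)))) (vcons Nat 2 5 (vcons Nat 1 4 (vcons Nat 0 1 (vnil Nat))))
reduction steps (normal order): 24
term was already normal: no
first redex: a beta-redex


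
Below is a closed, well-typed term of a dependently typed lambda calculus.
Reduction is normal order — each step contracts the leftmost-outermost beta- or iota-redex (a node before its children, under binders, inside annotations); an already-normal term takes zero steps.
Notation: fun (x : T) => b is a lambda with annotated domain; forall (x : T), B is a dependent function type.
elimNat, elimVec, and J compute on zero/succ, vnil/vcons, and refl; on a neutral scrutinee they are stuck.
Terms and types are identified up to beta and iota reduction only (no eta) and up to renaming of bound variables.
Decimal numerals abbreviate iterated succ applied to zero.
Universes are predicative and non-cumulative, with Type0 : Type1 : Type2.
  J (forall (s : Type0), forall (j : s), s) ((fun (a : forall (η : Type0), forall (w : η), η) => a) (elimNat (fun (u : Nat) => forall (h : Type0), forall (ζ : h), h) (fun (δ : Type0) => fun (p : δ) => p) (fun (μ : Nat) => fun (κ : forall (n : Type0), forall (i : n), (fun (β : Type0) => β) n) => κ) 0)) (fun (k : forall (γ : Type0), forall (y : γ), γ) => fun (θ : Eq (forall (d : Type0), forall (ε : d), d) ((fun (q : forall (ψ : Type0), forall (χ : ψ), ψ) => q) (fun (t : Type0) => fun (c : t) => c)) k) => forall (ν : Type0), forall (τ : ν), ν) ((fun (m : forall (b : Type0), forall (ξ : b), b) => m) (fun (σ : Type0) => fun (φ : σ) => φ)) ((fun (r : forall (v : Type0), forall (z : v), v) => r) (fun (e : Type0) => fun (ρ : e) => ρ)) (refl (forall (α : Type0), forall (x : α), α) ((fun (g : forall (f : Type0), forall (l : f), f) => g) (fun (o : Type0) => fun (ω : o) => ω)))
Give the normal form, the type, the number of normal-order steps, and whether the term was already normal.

reduced normal form:
  fun (s : Type0) => fun (j : s) => j
the term's type:
  forall (s : Type0), forall (j : s), s
steps to reach normal form (normal order): 2
already normal: no
first redex: a J iota-redex


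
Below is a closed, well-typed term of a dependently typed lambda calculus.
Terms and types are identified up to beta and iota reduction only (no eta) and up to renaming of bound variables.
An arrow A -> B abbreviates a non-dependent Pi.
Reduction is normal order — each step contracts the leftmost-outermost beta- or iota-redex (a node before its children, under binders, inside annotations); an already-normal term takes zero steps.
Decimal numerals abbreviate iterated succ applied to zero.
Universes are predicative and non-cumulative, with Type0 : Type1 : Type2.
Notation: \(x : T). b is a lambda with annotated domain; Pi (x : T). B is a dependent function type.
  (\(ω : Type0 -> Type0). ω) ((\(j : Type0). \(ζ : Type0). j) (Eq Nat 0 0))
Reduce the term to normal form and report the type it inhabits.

reduced normal form:
  \(ω : Type0). Eq Nat 0 0
inferred type:
  Type0 -> Type0
observation: 2 normal-order steps normalize the term, beginning with a beta-redex.


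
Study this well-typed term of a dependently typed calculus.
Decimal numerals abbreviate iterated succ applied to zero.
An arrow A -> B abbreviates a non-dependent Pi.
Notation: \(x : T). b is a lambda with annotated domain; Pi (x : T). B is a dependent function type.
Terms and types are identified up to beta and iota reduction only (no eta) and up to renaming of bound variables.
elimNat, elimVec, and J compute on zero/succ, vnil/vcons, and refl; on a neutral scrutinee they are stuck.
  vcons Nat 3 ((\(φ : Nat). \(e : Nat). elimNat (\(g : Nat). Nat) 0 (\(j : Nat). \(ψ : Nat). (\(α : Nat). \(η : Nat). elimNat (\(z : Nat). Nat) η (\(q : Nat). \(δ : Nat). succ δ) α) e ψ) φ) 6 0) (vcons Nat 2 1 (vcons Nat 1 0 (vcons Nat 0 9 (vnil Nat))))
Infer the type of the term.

the term's type:
  Vec Nat 4


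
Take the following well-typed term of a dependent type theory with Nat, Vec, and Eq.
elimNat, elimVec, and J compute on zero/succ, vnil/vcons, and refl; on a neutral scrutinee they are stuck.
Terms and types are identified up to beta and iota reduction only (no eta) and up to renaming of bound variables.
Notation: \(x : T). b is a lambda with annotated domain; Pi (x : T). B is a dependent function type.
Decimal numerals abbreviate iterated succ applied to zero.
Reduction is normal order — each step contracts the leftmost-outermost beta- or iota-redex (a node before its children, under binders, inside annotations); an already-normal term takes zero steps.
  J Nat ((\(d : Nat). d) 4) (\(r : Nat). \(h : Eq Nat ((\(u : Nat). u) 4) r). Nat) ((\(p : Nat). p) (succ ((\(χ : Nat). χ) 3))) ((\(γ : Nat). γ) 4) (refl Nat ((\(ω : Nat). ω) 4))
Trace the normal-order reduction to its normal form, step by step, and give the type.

reduction (normal order):
  J Nat ((\(d : Nat). d) 4) (\(r : Nat). \(h : Eq Nat ((\(u : Nat). u) 4) r). Nat) ((\(p : Nat). p) (succ ((\(χ : Nat). χ) 3))) ((\(γ : Nat). γ) 4) (refl Nat ((\(ω : Nat). ω) 4))
  ~> (\(d : Nat). d) (succ ((\(r : Nat). r) 3))
  ~> succ ((\(d : Nat). d) 3)
  ~> 4
type:
  Nat


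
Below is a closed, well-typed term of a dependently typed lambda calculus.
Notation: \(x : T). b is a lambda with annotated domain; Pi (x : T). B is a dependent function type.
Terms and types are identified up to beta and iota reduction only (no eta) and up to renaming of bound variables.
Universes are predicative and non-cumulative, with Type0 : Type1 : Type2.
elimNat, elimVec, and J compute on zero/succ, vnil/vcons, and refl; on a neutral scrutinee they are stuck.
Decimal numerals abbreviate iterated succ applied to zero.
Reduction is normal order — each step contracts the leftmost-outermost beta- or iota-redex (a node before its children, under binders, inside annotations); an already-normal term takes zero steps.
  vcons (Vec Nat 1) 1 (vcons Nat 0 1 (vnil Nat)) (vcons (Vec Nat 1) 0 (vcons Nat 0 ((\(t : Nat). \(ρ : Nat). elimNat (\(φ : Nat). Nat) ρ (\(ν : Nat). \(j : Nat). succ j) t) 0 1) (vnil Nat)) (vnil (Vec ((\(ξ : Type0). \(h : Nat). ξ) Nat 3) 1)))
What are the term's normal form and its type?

normal form:
  vcons (Vec Nat 1) 1 (vcons Nat 0 1 (vnil Nat)) (vcons (Vec Nat 1) 0 (vcons Nat 0 1 (vnil Nat)) (vnil (Vec Nat 1)))
inferred type:
  Vec (Vec Nat 1) 2


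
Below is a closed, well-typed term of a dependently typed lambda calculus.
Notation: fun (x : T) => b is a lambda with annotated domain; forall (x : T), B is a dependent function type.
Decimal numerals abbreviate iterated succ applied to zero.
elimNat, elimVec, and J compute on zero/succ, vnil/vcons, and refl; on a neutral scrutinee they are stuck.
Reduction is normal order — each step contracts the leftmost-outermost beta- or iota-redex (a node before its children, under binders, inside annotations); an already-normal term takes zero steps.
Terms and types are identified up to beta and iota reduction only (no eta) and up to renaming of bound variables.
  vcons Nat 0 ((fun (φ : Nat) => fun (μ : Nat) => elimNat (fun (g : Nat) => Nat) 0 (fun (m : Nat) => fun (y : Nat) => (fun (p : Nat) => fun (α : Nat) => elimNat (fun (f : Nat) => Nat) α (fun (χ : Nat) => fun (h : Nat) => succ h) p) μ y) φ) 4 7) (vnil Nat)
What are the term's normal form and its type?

normal form:
  vcons Nat 0 28 (vnil Nat)
inferred type:
  Vec Nat 1


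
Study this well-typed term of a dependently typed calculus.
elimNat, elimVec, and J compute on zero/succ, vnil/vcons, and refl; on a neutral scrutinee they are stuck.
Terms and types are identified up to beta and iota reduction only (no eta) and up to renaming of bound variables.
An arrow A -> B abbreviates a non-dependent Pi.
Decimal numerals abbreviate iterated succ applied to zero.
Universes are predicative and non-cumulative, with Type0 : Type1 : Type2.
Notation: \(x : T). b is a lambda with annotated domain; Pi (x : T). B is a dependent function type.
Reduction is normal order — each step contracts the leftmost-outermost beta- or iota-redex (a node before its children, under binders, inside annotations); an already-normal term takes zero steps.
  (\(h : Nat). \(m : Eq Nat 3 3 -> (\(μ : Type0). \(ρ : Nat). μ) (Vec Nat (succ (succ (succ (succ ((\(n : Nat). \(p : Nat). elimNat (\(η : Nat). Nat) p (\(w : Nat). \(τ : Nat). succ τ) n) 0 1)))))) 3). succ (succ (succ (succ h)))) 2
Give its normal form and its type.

normal form:
  \(h : Eq Nat 3 3 -> Vec Nat 5). 6
the term's type:
  (Eq Nat 3 3 -> Vec Nat 5) -> Nat
observation: the leftmost-outermost redex is a beta-redex, and normalization takes 6 steps.


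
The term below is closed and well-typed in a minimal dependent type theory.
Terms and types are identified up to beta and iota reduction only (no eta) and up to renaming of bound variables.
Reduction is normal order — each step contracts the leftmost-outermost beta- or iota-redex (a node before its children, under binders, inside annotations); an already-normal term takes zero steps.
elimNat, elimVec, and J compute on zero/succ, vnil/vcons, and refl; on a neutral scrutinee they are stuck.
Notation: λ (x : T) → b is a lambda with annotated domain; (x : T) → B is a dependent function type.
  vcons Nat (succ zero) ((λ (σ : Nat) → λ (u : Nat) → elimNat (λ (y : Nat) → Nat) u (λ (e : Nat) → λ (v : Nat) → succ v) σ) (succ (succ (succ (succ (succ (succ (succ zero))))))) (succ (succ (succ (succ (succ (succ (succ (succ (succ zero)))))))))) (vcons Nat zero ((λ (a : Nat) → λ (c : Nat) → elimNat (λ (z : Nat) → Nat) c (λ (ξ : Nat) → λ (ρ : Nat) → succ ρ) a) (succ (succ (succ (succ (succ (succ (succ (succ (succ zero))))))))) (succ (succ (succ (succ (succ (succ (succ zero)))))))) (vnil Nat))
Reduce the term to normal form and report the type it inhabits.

normal form:
  vcons Nat (succ zero) (succ (succ (succ (succ (succ (succ (succ (succ (succ (succ (succ (succ (succ (succ (succ (succ zero)))))))))))))))) (vcons Nat zero (succ (succ (succ (succ (succ (succ (succ (succ (succ (succ (succ (succ (succ (succ (succ (succ zero)))))))))))))))) (vnil Nat))
the term's type:
  Vec Nat (succ (succ zero))


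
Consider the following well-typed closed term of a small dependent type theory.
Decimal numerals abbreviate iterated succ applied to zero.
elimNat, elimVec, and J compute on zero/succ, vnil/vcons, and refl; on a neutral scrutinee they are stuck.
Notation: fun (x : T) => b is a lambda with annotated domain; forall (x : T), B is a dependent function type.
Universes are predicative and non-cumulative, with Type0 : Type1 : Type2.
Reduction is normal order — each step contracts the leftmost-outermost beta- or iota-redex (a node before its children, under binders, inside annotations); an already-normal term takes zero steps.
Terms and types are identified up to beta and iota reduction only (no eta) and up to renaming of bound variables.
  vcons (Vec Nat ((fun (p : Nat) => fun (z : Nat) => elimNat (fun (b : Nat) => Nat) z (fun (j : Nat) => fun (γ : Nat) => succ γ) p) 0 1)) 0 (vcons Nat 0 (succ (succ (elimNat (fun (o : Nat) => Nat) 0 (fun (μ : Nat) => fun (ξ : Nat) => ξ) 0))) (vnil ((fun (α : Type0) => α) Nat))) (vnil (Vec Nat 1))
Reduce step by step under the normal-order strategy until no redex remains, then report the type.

normal-order reduction sequence:
  vcons (Vec Nat ((fun (p : Nat) => fun (z : Nat) => elimNat (fun (b : Nat) => Nat) z (fun (j : Nat) => fun (γ : Nat) => succ γ) p) 0 1)) 0 (vcons Nat 0 (succ (succ (elimNat (fun (o : Nat) => Nat) 0 (fun (μ : Nat) => fun (ξ : Nat) => ξ) 0))) (vnil ((fun (α : Type0) => α) Nat))) (vnil (Vec Nat 1))
  ~> vcons (Vec Nat ((fun (p : Nat) => elimNat (fun (z : Nat) => Nat) p (fun (b : Nat) => fun (j : Nat) => succ j) 0) 1)) 0 (vcons Nat 0 (succ (succ (elimNat (fun (γ : Nat) => Nat) 0 (fun (o : Nat) => fun (μ : Nat) => μ) 0))) (vnil ((fun (ξ : Type0) => ξ) Nat))) (vnil (Vec Nat 1))
  ~> vcons (Vec Nat (elimNat (fun (p : Nat) => Nat) 1 (fun (z : Nat) => fun (b : Nat) => succ b) 0)) 0 (vcons Nat 0 (succ (succ (elimNat (fun (j : Nat) => Nat) 0 (fun (γ : Nat) => fun (o : Nat) => o) 0))) (vnil ((fun (μ : Type0) => μ) Nat))) (vnil (Vec Nat 1))
  ~> vcons (Vec Nat 1) 0 (vcons Nat 0 (succ (succ (elimNat (fun (p : Nat) => Nat) 0 (fun (z : Nat) => fun (b : Nat) => b) 0))) (vnil ((fun (j : Type0) => j) Nat))) (vnil (Vec Nat 1))
  ~> vcons (Vec Nat 1) 0 (vcons Nat 0 2 (vnil ((fun (p : Type0) => p) Nat))) (vnil (Vec Nat 1))
  ~> vcons (Vec Nat 1) 0 (vcons Nat 0 2 (vnil Nat)) (vnil (Vec Nat 1))
inferred type:
  Vec (Vec Nat 1) 1


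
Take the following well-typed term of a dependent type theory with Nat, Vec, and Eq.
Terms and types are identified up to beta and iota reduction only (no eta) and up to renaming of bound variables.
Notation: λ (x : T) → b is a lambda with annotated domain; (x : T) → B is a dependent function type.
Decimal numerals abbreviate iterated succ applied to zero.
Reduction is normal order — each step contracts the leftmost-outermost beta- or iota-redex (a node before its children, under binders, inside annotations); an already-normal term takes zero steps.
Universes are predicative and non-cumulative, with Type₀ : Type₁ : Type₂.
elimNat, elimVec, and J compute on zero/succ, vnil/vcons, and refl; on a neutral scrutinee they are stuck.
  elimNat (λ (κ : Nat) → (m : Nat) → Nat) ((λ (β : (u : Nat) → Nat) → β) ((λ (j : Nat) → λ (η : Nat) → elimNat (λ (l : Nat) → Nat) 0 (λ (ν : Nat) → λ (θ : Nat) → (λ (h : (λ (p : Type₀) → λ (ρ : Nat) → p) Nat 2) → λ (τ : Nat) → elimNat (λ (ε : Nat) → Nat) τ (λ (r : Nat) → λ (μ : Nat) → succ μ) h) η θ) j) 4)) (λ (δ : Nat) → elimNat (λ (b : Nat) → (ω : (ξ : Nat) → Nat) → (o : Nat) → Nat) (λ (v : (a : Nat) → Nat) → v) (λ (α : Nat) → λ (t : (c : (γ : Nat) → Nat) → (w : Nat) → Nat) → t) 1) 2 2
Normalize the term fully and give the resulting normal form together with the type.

resulting normal form:
  8
inferred type:
  Nat
observation: the leftmost-outermost redex is an elimNat iota-redex, and normalization takes 67 steps.


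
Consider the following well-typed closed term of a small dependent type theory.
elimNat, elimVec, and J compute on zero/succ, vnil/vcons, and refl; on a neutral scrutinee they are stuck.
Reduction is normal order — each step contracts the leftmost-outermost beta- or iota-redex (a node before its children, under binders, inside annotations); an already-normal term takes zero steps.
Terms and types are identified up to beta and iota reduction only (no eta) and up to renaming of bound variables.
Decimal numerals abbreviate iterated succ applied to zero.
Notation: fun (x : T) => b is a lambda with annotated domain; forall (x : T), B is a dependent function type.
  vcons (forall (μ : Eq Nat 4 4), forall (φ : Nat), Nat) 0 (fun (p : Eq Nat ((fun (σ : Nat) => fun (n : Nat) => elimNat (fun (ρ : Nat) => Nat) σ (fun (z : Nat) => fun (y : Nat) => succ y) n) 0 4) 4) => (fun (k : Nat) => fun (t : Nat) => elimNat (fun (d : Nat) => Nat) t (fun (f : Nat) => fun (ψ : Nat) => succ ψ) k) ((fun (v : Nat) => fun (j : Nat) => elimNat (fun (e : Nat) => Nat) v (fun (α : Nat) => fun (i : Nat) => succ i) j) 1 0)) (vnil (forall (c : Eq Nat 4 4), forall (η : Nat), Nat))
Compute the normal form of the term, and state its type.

resulting normal form:
  vcons (forall (μ : Eq Nat 4 4), forall (φ : Nat), Nat) 0 (fun (p : Eq Nat 4 4) => fun (σ : Nat) => succ σ) (vnil (forall (n : Eq Nat 4 4), forall (ρ : Nat), Nat))
type:
  Vec (forall (μ : Eq Nat 4 4), forall (φ : Nat), Nat) 1
observation: contracting a beta-redex first, the term normalizes in 23 steps.


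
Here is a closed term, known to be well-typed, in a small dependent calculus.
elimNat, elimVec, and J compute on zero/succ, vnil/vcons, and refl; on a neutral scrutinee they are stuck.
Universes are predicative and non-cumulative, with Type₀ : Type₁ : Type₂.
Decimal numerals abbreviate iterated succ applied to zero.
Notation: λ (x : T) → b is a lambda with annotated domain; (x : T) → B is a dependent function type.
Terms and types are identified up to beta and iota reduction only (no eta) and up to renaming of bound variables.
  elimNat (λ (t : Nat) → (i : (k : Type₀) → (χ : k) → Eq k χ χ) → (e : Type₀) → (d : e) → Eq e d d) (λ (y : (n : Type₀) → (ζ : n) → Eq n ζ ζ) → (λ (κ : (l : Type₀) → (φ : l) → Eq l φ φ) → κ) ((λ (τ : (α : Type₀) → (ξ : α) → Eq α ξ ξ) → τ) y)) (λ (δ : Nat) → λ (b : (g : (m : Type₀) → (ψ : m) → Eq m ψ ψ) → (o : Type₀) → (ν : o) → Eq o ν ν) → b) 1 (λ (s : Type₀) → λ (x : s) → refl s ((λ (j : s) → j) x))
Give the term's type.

inferred type:
  (t : Type₀) → (i : t) → Eq t i i


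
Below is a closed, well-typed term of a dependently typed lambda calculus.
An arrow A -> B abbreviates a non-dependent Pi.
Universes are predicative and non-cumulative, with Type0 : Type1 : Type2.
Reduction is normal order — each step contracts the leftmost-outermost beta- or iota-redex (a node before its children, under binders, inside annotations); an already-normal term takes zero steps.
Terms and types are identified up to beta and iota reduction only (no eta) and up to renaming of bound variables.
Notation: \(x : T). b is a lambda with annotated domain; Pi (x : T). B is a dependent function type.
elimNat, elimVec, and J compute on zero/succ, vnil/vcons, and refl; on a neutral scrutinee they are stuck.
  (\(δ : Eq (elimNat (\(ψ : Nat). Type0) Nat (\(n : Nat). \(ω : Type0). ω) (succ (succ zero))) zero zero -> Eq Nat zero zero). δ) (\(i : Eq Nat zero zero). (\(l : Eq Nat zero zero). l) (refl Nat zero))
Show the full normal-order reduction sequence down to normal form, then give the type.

normal-order reduction sequence:
  (\(δ : Eq (elimNat (\(ψ : Nat). Type0) Nat (\(n : Nat). \(ω : Type0). ω) (succ (succ zero))) zero zero -> Eq Nat zero zero). δ) (\(i : Eq Nat zero zero). (\(l : Eq Nat zero zero). l) (refl Nat zero))
  ~> \(δ : Eq Nat zero zero). (\(ψ : Eq Nat zero zero). ψ) (refl Nat zero)
  ~> \(δ : Eq Nat zero zero). refl Nat zero
type:
  Eq Nat zero zero -> Eq Nat zero zero


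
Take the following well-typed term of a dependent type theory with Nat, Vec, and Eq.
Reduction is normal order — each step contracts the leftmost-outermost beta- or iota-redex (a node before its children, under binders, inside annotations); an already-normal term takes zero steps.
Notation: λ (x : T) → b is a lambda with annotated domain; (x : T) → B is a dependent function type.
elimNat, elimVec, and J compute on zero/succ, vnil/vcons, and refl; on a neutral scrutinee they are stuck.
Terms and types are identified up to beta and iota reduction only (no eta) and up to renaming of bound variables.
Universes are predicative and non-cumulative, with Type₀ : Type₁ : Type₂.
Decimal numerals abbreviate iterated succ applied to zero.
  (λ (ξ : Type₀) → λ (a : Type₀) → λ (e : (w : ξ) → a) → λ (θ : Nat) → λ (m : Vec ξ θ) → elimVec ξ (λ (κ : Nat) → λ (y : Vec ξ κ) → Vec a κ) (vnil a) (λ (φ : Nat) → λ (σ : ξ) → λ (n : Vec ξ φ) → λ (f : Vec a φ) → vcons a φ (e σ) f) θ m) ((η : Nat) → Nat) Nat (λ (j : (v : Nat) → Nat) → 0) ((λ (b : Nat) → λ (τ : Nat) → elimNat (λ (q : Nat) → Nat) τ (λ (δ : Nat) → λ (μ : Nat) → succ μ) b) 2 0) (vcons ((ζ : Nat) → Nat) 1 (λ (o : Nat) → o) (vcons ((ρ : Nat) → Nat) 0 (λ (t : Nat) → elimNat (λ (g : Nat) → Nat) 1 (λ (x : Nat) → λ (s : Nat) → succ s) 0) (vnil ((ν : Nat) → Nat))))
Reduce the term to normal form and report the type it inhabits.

resulting normal form:
  vcons Nat 1 0 (vcons Nat 0 0 (vnil Nat))
inferred type:
  Vec Nat 2
observation: normalization takes exactly 18 steps under the normal-order strategy.


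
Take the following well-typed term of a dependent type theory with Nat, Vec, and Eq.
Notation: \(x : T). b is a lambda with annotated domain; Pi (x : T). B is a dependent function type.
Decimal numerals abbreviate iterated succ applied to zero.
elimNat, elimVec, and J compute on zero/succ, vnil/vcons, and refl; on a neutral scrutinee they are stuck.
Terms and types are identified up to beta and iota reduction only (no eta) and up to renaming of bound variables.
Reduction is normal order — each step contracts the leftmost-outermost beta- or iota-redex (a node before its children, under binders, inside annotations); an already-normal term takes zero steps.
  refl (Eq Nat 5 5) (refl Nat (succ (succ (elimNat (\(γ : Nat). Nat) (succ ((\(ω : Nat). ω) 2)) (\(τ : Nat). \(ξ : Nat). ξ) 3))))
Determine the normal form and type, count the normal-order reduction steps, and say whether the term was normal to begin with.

resulting normal form:
  refl (Eq Nat 5 5) (refl Nat 5)
type:
  Eq (Eq Nat 5 5) (refl Nat 5) (refl Nat 5)
normal-order step count: 11
started in normal form: no
first redex: an elimNat iota-redex


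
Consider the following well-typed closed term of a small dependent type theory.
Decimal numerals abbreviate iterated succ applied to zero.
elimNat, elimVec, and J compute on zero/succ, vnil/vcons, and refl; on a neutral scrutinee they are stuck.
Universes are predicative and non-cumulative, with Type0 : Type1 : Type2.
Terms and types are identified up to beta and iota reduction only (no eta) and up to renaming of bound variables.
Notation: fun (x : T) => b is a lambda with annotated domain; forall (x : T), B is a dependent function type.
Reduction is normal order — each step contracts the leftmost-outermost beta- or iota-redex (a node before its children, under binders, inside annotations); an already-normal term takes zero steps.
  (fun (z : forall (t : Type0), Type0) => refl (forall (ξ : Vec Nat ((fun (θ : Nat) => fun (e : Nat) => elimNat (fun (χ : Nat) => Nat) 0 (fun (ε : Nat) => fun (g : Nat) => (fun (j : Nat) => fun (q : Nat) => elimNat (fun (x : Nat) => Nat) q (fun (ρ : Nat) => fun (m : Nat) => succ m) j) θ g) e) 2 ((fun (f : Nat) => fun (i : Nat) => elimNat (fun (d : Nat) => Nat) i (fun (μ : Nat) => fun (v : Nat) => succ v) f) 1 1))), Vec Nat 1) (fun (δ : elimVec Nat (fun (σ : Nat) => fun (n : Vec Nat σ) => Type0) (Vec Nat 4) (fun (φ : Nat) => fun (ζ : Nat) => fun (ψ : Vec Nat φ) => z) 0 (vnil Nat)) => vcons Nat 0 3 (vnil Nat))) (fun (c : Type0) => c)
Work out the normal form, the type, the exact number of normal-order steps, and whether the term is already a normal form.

normal form:
  refl (forall (z : Vec Nat 4), Vec Nat 1) (fun (t : Vec Nat 4) => vcons Nat 0 3 (vnil Nat))
inferred type:
  Eq (forall (z : Vec Nat 4), Vec Nat 1) (fun (t : Vec Nat 4) => vcons Nat 0 3 (vnil Nat)) (fun (ξ : Vec Nat 4) => vcons Nat 0 3 (vnil Nat))
steps to reach normal form (normal order): 26
started in normal form: no
first redex: a beta-redex


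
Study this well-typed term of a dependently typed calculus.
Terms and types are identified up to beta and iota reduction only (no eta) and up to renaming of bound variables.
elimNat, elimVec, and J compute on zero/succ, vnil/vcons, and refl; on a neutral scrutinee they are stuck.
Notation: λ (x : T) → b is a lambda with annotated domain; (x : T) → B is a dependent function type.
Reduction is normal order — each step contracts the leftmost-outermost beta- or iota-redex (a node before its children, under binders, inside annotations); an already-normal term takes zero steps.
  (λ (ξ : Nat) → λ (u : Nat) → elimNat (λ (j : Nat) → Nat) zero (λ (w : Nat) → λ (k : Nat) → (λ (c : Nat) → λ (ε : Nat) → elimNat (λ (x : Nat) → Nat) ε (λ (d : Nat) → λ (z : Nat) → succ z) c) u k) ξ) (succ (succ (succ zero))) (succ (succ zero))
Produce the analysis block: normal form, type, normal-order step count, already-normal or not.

resulting normal form:
  succ (succ (succ (succ (succ (succ zero)))))
inferred type:
  Nat
reduction steps (normal order): 39
started in normal form: no
first contracted redex: a beta-redex


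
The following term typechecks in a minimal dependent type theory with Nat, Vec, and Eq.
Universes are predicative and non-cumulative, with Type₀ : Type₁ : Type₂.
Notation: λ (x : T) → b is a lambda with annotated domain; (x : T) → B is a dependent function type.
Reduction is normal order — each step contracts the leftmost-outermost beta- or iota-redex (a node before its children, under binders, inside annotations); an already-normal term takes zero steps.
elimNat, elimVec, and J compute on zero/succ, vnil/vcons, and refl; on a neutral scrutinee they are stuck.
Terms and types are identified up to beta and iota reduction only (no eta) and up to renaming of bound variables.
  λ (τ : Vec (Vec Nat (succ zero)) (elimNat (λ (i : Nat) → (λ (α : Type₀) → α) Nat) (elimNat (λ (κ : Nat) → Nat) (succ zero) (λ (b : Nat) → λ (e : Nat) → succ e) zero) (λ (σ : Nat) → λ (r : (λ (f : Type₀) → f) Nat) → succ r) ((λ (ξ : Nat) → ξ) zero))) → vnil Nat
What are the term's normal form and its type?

normal form:
  λ (τ : Vec (Vec Nat (succ zero)) (succ zero)) → vnil Nat
the term's type:
  (τ : Vec (Vec Nat (succ zero)) (succ zero)) → Vec Nat zero
observation: 5 normal-order steps normalize the term, beginning with a beta-redex.


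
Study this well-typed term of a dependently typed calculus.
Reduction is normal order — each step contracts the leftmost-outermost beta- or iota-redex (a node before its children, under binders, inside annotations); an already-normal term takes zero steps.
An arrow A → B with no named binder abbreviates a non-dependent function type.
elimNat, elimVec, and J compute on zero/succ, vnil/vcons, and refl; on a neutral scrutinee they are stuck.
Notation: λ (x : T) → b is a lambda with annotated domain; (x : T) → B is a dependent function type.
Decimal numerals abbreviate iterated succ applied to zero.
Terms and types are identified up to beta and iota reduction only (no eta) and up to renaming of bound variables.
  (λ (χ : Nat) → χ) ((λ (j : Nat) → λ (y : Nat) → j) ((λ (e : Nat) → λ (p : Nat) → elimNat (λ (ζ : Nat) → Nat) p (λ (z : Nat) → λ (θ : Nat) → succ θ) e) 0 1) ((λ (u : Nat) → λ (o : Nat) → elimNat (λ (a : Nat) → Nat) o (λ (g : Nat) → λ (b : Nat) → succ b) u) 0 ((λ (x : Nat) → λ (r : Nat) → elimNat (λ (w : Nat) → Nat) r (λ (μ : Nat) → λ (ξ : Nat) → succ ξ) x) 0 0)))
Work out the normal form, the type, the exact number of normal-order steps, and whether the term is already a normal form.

normal form:
  1
inferred type:
  Nat
reduction steps (normal order): 6
started in normal form: no
first contracted redex: a beta-redex


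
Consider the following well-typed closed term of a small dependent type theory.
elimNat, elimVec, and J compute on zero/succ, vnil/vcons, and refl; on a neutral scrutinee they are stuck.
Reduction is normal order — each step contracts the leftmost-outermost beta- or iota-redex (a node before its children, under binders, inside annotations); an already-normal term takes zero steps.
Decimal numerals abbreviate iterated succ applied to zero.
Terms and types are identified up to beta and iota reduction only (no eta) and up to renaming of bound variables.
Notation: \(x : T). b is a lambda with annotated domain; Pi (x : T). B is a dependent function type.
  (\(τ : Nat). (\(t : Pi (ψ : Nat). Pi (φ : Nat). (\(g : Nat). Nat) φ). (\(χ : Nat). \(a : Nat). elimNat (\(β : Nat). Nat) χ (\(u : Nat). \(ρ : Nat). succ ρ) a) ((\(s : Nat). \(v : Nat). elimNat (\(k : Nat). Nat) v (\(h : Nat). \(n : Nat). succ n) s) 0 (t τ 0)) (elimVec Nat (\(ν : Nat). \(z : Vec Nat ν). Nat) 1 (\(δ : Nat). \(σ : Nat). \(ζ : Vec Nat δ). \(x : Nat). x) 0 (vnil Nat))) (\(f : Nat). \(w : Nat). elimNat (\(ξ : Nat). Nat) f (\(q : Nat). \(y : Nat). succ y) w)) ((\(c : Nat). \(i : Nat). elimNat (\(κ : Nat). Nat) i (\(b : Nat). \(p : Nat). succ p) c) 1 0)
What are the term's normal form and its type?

reduced normal form:
  2
the term's type:
  Nat
observation: 21 normal-order steps separate the term from its normal form.


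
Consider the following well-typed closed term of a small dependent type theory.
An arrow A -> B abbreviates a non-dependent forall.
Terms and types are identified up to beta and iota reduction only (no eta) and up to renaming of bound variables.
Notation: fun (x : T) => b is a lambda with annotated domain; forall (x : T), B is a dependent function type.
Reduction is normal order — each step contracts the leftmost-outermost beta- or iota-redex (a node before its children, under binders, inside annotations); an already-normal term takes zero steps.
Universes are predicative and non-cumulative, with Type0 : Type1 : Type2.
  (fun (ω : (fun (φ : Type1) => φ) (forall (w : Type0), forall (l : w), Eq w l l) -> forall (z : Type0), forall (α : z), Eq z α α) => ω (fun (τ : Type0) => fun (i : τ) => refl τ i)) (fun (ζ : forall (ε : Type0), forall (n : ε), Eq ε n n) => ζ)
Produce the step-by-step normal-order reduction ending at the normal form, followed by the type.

normal-order reduction:
  (fun (ω : (fun (φ : Type1) => φ) (forall (w : Type0), forall (l : w), Eq w l l) -> forall (z : Type0), forall (α : z), Eq z α α) => ω (fun (τ : Type0) => fun (i : τ) => refl τ i)) (fun (ζ : forall (ε : Type0), forall (n : ε), Eq ε n n) => ζ)
  ~> (fun (ω : forall (φ : Type0), forall (w : φ), Eq φ w w) => ω) (fun (l : Type0) => fun (z : l) => refl l z)
  ~> fun (ω : Type0) => fun (φ : ω) => refl ω φ
type:
  forall (ω : Type0), forall (φ : ω), Eq ω φ φ


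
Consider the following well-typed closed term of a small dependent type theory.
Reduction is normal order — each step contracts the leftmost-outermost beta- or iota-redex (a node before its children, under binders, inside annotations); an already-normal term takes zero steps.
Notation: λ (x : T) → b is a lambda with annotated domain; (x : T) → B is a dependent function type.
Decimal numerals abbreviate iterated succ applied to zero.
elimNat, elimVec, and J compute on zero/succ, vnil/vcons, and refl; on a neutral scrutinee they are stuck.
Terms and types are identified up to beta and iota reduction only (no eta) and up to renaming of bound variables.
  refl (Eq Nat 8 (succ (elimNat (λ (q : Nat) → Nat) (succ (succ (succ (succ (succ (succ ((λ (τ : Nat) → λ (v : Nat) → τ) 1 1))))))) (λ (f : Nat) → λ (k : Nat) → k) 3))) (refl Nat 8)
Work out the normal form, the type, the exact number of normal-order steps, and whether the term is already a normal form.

resulting normal form:
  refl (Eq Nat 8 8) (refl Nat 8)
inferred type:
  Eq (Eq Nat 8 8) (refl Nat 8) (refl Nat 8)
steps to reach normal form (normal order): 12
term was already normal: no
first redex: an elimNat iota-redex


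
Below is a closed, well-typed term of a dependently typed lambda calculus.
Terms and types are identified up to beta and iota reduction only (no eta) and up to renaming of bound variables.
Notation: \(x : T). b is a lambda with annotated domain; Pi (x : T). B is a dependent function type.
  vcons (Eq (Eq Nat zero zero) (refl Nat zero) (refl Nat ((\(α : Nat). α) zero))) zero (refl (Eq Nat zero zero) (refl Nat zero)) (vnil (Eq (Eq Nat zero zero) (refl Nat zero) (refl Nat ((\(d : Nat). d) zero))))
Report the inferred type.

the term's type:
  Vec (Eq (Eq Nat zero zero) (refl Nat zero) (refl Nat zero)) (succ zero)


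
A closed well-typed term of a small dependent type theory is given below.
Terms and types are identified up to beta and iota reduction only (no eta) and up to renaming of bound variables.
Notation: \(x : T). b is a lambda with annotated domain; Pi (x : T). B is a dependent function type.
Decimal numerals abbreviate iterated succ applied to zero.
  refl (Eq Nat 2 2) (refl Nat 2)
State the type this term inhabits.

the term's type:
  Eq (Eq Nat 2 2) (refl Nat 2) (refl Nat 2)


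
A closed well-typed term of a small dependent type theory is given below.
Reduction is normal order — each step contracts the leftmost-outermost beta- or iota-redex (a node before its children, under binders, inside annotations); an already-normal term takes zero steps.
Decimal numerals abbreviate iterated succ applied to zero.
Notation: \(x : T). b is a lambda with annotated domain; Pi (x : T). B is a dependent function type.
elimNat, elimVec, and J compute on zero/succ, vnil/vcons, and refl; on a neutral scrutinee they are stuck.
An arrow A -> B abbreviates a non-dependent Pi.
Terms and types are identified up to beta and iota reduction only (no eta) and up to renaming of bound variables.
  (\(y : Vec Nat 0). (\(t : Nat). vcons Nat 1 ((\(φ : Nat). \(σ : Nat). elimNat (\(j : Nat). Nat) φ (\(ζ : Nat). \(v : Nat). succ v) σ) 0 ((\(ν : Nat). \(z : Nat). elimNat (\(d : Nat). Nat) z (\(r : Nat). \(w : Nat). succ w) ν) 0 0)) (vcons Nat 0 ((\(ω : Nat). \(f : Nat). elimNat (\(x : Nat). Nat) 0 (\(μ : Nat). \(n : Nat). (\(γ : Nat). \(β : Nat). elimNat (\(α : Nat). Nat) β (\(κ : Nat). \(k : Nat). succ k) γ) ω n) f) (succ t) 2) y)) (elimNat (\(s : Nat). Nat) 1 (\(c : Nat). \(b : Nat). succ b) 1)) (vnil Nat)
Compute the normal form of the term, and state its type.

normal form:
  vcons Nat 1 0 (vcons Nat 0 6 (vnil Nat))
type:
  Vec Nat 2


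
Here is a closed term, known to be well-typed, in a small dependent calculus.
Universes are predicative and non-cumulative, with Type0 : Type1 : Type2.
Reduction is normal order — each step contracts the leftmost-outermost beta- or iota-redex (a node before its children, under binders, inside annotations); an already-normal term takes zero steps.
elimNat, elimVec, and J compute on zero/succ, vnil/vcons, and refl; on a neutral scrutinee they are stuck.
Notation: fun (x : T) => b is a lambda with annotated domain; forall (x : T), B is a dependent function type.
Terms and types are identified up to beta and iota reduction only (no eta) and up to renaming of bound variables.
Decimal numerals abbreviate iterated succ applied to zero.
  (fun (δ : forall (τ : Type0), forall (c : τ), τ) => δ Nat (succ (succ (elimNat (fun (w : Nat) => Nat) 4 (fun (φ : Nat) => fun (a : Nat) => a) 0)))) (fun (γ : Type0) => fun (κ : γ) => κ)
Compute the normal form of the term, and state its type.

resulting normal form:
  6
the term's type:
  Nat
observation: reduction starts at a beta-redex, and 4 normal-order steps reach the normal form.


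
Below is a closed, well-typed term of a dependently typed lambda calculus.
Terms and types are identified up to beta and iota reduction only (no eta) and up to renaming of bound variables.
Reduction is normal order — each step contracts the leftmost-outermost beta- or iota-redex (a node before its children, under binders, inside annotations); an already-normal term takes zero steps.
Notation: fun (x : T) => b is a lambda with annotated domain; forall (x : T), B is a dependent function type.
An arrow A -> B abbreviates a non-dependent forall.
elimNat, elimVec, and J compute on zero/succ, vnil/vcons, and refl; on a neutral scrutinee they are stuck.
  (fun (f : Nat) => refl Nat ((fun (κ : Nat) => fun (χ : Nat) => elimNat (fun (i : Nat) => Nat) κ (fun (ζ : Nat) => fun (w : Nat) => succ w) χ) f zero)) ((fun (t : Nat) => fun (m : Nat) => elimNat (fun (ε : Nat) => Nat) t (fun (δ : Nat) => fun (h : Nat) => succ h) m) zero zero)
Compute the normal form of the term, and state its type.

reduced normal form:
  refl Nat zero
the term's type:
  Eq Nat zero zero
observation: contracting a beta-redex first, the term normalizes in 7 steps.


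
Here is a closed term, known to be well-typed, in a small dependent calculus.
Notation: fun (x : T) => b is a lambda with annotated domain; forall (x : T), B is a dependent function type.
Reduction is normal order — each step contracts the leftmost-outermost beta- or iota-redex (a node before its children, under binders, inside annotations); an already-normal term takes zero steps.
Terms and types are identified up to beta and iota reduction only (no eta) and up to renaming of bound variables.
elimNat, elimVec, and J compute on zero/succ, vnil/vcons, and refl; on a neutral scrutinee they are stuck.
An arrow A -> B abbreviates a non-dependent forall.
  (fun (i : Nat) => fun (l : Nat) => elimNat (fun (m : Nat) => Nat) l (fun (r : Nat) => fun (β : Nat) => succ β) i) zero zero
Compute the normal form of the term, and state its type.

resulting normal form:
  zero
inferred type:
  Nat
observation: the first redex contracted is a beta-redex; the normal form is reached in 3 normal-order steps.
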